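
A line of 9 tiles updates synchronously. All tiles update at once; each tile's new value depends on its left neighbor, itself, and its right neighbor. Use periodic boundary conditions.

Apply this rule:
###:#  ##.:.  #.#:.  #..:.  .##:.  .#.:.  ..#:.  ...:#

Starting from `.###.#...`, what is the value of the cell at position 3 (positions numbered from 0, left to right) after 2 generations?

generation 1: ..#....##
generation 2: ....##...
position 3 holds .

.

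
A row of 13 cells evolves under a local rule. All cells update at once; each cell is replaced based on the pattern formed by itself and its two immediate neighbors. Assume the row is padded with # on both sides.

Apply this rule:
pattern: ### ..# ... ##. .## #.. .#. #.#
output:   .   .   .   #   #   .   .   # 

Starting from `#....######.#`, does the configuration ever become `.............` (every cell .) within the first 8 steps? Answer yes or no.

step 1: #....#....###
step 2: #.........#..
step 3: #............
step 4: #............  (fixed point — unchanged through step 8)
step 8 is #............, still not uniform .

no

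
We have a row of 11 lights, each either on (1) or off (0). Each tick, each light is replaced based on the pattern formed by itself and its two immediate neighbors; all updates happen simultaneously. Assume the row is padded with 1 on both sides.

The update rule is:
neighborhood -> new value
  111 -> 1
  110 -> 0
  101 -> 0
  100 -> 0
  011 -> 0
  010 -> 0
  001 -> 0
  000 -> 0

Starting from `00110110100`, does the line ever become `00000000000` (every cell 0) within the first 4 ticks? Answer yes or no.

00000000000
all cells are 0 at tick 1

yes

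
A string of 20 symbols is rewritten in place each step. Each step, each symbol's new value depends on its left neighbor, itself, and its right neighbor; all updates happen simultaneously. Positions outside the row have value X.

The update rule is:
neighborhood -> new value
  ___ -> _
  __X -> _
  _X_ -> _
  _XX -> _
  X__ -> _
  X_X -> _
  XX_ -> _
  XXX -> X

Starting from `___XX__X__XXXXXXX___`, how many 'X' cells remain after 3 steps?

1

___________XXXXX____
____________XXX_____
_____________X______
count of X: 1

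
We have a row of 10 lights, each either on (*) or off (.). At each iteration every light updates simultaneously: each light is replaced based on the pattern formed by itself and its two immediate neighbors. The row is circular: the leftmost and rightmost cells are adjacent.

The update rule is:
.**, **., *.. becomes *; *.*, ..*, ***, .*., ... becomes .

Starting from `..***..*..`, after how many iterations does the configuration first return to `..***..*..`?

10

..*.**..*.
....***..*
*...*.**..
.*....***.
..*...*.**
*..*....**
**..*...*.
***..*....
*.**..*...
..***..*..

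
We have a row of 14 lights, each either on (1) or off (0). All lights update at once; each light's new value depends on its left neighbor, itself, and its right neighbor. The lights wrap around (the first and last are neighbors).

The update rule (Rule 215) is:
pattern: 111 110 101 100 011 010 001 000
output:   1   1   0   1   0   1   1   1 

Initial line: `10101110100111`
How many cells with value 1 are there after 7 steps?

9

10100110111011
10111010011001
10011011101110
11101001100110
01101110111010
10100110011011
10111011101001
count of 1: 9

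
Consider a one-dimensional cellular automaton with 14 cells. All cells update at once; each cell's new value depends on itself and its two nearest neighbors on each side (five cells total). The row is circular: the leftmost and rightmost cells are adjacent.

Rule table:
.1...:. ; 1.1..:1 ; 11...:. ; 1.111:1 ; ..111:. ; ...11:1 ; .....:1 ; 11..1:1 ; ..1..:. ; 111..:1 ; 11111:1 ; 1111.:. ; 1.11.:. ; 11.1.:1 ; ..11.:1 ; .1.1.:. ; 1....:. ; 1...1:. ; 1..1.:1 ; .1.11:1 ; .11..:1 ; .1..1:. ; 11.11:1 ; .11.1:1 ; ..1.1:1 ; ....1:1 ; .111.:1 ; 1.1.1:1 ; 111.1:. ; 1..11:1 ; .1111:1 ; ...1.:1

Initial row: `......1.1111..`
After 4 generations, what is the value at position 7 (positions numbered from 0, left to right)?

generation 1: 1111111111.1..
generation 2: .1111111..11.1
generation 3: 111111.1111111
generation 4: 1111..11111111
position 7 holds 1

1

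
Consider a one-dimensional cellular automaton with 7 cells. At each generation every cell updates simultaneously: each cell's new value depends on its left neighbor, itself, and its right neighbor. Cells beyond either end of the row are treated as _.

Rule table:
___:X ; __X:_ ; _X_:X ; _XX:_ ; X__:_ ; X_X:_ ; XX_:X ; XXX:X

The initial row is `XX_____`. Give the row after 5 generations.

_X_X__X

_X_XXXX
_X__XXX
_X___XX
_X_X__X
_X_X__X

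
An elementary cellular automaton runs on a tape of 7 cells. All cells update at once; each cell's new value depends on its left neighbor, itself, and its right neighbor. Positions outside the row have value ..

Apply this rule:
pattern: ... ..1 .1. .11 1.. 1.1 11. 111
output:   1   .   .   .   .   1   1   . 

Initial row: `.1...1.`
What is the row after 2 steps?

11...11

...1...
11...11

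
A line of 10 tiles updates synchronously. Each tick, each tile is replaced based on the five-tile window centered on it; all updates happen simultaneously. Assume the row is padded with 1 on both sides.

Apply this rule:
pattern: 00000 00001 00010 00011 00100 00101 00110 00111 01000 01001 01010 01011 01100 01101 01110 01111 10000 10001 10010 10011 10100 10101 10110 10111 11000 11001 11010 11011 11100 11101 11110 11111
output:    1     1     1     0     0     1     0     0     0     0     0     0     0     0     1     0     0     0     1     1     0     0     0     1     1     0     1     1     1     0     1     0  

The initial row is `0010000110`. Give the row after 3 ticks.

tick 1: 0100010001
tick 2: 1000100000
tick 3: 1101000110

1101000110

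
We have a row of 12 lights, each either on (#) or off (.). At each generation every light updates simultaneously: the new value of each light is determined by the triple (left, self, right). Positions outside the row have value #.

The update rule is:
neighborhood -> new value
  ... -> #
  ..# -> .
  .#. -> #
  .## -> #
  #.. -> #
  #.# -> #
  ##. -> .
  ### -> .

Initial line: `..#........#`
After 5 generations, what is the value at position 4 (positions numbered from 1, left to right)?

.

#.########.#
.##.......##
##.######.#.
..##.....###
#.#.####.#..
position 4 holds .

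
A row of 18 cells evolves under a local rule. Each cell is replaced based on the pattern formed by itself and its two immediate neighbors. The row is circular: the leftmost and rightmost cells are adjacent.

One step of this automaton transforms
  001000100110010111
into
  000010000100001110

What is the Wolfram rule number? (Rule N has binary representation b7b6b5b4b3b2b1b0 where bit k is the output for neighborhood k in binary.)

position 16: 111 → 1  (bit 7 = 1)
position 10: 110 → 0  (bit 6 = 0)
position 14: 101 → 1  (bit 5 = 1)
position 0: 100 → 0  (bit 4 = 0)
position 9: 011 → 1  (bit 3 = 1)
position 2: 010 → 0  (bit 2 = 0)
position 1: 001 → 0  (bit 1 = 0)
position 4: 000 → 1  (bit 0 = 1)
bits b7..b0 = 10101001 = 169

169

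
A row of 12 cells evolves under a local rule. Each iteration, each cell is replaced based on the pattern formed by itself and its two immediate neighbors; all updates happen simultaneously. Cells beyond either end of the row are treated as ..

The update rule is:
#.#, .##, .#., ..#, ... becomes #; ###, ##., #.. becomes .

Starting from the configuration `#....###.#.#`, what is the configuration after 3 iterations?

#...####..##

iteration 1: #.####..####
iteration 2: ###....##...
iteration 3: #...####..##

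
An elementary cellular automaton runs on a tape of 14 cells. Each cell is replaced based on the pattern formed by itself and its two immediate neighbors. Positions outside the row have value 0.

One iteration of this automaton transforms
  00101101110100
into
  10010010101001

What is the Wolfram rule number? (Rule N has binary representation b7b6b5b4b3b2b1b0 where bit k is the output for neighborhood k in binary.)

position 8: 111 → 1  (bit 7 = 1)
position 5: 110 → 0  (bit 6 = 0)
position 3: 101 → 1  (bit 5 = 1)
position 12: 100 → 0  (bit 4 = 0)
position 4: 011 → 0  (bit 3 = 0)
position 2: 010 → 0  (bit 2 = 0)
position 1: 001 → 0  (bit 1 = 0)
position 0: 000 → 1  (bit 0 = 1)
bits b7..b0 = 10100001 = 161

161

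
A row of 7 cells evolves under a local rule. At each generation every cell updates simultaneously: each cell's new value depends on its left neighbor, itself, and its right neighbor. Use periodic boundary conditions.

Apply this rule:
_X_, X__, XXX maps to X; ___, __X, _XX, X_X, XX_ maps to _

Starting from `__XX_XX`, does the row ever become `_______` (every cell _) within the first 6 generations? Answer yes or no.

generation 1: X______
generation 2: XX_____
generation 3: __X____
generation 4: __XX___
generation 5: ____X__
generation 6: ____XX_
generation 6 is ____XX_, still not uniform _

no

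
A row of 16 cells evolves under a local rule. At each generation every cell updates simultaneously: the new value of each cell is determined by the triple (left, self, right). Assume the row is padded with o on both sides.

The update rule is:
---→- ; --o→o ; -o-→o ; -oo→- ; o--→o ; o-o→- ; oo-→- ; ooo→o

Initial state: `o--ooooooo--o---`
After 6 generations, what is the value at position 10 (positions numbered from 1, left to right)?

o

generation 1: -oo-ooooo-oooo-o
generation 2: -----ooo---oo---
generation 3: o---o-o-o-o--o-o
generation 4: -o-oo-o-o-oooo--
generation 5: -o----o-o--oo-oo
generation 6: -oo--oo-ooo----o
position 10 holds o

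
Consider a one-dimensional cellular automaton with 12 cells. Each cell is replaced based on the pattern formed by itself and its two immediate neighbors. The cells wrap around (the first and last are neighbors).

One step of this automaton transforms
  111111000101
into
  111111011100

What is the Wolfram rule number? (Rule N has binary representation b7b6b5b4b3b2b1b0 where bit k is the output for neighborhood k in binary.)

position 0: 111 → 1  (bit 7 = 1)
position 5: 110 → 1  (bit 6 = 1)
position 10: 101 → 0  (bit 5 = 0)
position 6: 100 → 0  (bit 4 = 0)
position 11: 011 → 0  (bit 3 = 0)
position 9: 010 → 1  (bit 2 = 1)
position 8: 001 → 1  (bit 1 = 1)
position 7: 000 → 1  (bit 0 = 1)
bits b7..b0 = 11000111 = 199

199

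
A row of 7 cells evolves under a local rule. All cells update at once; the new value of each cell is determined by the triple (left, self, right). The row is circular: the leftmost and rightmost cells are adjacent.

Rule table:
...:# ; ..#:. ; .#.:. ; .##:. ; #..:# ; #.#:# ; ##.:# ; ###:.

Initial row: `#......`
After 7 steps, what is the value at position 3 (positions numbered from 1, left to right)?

#

.#####.
.....##
####..#
...##..
##..###
.##....
..#####
position 3 holds #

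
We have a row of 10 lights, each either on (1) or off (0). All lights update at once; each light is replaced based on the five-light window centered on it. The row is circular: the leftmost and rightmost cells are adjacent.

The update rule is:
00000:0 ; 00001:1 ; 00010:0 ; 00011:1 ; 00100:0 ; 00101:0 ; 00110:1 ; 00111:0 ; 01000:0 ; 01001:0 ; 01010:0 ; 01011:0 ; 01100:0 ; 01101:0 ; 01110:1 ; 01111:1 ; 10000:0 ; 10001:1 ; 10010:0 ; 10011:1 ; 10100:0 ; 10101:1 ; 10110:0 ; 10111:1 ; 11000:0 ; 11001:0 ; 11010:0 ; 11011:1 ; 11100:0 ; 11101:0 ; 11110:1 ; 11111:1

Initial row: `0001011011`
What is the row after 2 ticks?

0100000100
0000010001

0000010001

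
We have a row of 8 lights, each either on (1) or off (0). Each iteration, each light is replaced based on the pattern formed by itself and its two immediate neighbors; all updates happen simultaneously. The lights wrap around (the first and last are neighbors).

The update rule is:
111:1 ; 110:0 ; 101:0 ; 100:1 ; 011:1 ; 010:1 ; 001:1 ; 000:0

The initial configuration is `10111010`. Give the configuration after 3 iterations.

10101100

iteration 1: 10110010
iteration 2: 10101110
iteration 3: 10101100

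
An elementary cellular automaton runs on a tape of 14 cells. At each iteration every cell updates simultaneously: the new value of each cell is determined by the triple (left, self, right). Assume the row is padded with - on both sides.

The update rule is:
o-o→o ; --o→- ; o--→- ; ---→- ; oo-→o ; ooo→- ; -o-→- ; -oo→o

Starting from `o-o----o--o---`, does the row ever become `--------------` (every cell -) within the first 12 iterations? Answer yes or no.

yes

-o------------
--------------
all cells are - at iteration 2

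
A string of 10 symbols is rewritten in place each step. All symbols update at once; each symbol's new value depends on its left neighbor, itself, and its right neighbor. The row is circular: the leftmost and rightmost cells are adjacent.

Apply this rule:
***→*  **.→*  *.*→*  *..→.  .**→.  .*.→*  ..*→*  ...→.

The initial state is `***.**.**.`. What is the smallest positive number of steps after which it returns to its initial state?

10

step 1: .***.**.**
step 2: *.***.**.*
step 3: **.***.**.
step 4: .**.***.**
step 5: *.**.***.*
step 6: **.**.***.
step 7: .**.**.***
step 8: *.**.**.**
step 9: **.**.**.*
step 10: ***.**.**.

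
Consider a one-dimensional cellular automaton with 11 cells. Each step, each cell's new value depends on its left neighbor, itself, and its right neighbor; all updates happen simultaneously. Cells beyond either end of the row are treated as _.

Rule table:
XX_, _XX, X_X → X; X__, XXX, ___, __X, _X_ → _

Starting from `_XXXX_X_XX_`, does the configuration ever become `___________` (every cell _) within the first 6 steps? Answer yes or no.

no

step 1: _X__XX_XXX_
step 2: ____XXXX_X_
step 3: ____X__XX__
step 4: _______XX__
step 5: _______XX__  (fixed point — unchanged through step 6)
step 6 is _______XX__, still not uniform _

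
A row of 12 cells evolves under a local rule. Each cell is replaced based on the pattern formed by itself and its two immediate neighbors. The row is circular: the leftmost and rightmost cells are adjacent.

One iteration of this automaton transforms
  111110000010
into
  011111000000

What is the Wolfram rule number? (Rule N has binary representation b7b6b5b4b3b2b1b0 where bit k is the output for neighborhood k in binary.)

position 1: 111 → 1  (bit 7 = 1)
position 4: 110 → 1  (bit 6 = 1)
position 11: 101 → 0  (bit 5 = 0)
position 5: 100 → 1  (bit 4 = 1)
position 0: 011 → 0  (bit 3 = 0)
position 10: 010 → 0  (bit 2 = 0)
position 9: 001 → 0  (bit 1 = 0)
position 6: 000 → 0  (bit 0 = 0)
bits b7..b0 = 11010000 = 208

208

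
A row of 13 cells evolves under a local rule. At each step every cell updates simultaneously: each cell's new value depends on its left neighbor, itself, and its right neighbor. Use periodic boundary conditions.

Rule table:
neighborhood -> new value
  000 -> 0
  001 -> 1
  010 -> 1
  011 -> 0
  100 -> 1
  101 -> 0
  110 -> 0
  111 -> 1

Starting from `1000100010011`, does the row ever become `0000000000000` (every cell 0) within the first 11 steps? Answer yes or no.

0101110111101
0100100011001
0111110100111
0011100111010
0101011010011
0101000011100
1101100101010
0000011101010
0000101001011
1001101111000
1110000110101
step 11 is 1110000110101, still not uniform 0

no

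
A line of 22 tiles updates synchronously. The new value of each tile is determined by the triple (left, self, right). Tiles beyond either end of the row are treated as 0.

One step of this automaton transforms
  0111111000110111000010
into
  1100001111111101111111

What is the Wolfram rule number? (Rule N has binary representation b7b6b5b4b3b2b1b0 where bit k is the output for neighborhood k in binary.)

position 2: 111 → 0  (bit 7 = 0)
position 6: 110 → 1  (bit 6 = 1)
position 12: 101 → 1  (bit 5 = 1)
position 7: 100 → 1  (bit 4 = 1)
position 1: 011 → 1  (bit 3 = 1)
position 20: 010 → 1  (bit 2 = 1)
position 0: 001 → 1  (bit 1 = 1)
position 8: 000 → 1  (bit 0 = 1)
bits b7..b0 = 01111111 = 127

127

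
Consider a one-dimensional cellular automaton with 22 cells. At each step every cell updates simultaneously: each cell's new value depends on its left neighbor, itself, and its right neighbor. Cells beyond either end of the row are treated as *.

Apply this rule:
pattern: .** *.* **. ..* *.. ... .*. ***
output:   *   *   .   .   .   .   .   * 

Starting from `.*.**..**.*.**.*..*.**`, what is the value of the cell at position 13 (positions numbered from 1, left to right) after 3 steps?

*

*.**...*.*.**.*....***
.**.....*.**.*.....***
**.......**.*......***
position 13 holds *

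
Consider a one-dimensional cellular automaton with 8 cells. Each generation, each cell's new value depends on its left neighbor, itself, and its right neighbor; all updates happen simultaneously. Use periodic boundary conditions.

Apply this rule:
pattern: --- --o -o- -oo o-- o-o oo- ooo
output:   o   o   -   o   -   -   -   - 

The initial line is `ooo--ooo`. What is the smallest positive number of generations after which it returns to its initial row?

----oo--
ooooo--o
------oo
-oooooo-
oo------
o--ooooo
--oo----
ooo--ooo

8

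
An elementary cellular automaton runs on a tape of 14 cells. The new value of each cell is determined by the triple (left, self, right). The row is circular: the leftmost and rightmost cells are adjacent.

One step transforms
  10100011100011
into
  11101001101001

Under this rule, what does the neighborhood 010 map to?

At position 2 the neighborhood is 010; the next row has 1 there.

1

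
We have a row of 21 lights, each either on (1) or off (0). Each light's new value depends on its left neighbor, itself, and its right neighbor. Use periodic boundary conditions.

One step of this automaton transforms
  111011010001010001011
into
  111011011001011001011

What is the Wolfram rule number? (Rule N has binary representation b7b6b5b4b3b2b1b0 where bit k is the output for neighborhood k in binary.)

position 0: 111 → 1  (bit 7 = 1)
position 2: 110 → 1  (bit 6 = 1)
position 3: 101 → 0  (bit 5 = 0)
position 8: 100 → 1  (bit 4 = 1)
position 4: 011 → 1  (bit 3 = 1)
position 7: 010 → 1  (bit 2 = 1)
position 10: 001 → 0  (bit 1 = 0)
position 9: 000 → 0  (bit 0 = 0)
bits b7..b0 = 11011100 = 220

220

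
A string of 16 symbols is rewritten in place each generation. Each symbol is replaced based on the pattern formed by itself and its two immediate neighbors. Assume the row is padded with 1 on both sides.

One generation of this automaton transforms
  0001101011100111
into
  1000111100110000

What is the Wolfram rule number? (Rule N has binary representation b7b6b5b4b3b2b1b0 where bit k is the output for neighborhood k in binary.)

116

position 9: 111 → 0  (bit 7 = 0)
position 4: 110 → 1  (bit 6 = 1)
position 5: 101 → 1  (bit 5 = 1)
position 0: 100 → 1  (bit 4 = 1)
position 3: 011 → 0  (bit 3 = 0)
position 6: 010 → 1  (bit 2 = 1)
position 2: 001 → 0  (bit 1 = 0)
position 1: 000 → 0  (bit 0 = 0)
bits b7..b0 = 01110100 = 116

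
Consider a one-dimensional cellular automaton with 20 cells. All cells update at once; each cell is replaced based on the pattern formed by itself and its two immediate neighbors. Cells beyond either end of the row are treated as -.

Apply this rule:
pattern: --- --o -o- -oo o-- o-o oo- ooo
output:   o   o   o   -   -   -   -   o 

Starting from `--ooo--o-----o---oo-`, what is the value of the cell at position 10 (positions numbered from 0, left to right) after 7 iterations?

o

oo-o--oo-ooooo-oo---
---o-o----ooo-----oo
oooo-o-ooo-o--oooo--
-oo--o--o--o-o-oo--o
o---oo-oo-oo-o----oo
o-oo---------o-ooo--
o----ooooooooo--o--o
position 10 holds o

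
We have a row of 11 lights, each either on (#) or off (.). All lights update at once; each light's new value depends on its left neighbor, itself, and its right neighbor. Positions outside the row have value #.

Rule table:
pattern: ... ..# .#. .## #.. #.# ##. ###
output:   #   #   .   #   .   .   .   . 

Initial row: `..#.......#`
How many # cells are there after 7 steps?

5

.#..#######
...##......
.###..#####
.#...##....
...###..###
.###...##..
.#...###..#
count of #: 5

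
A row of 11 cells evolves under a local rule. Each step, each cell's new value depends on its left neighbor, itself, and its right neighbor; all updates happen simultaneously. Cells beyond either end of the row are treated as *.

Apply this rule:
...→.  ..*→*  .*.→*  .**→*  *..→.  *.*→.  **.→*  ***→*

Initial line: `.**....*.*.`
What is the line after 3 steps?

.**.****.*.

.**...**.*.
.**..***.*.
.**.****.*.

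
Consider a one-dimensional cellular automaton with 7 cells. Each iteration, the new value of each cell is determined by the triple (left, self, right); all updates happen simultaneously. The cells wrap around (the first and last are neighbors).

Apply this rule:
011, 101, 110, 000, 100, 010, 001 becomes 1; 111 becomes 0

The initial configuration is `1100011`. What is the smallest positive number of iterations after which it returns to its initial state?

iteration 1: 0111110
iteration 2: 1100011

2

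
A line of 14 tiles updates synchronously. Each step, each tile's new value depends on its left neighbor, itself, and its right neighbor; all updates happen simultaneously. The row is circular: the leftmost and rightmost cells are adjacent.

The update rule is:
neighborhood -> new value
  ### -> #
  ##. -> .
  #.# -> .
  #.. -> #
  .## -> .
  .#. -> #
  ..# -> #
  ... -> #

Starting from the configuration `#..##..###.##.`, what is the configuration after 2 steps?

###..##.#.....
.#.##...######

.#.##...######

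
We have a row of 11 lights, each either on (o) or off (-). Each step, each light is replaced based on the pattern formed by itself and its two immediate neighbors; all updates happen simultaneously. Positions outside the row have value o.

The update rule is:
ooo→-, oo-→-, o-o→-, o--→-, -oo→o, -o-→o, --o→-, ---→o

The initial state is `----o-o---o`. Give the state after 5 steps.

-o--o-o-o-o

-oo-o-o-o-o
-o--o-o-o-o
-o--o-o-o-o  (fixed point — unchanged through step 5)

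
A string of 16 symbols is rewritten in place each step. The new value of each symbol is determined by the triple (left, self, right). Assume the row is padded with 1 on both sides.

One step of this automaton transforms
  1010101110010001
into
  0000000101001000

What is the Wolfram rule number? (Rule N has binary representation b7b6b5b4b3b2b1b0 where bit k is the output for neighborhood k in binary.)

position 7: 111 → 1  (bit 7 = 1)
position 0: 110 → 0  (bit 6 = 0)
position 1: 101 → 0  (bit 5 = 0)
position 9: 100 → 1  (bit 4 = 1)
position 6: 011 → 0  (bit 3 = 0)
position 2: 010 → 0  (bit 2 = 0)
position 10: 001 → 0  (bit 1 = 0)
position 13: 000 → 0  (bit 0 = 0)
bits b7..b0 = 10010000 = 144

144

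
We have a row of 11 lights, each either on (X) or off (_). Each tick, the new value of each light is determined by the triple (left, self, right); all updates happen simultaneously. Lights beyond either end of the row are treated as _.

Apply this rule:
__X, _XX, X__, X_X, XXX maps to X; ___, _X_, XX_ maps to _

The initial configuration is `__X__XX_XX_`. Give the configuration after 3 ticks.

_XXX_XX_X_X

_X_XXX_XX_X
X_XXX_XX_X_
_XXX_XX_X_X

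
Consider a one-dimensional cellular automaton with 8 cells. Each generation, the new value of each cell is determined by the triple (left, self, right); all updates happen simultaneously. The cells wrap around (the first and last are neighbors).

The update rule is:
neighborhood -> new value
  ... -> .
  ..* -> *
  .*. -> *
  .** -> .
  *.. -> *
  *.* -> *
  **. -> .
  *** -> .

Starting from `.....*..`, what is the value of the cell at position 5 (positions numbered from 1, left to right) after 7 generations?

*

....***.
...*...*
*.***.**
.*...*..
***.***.
...*...*  (repeats generation 2; period 4)
generation 7: *.***.**
position 5 holds *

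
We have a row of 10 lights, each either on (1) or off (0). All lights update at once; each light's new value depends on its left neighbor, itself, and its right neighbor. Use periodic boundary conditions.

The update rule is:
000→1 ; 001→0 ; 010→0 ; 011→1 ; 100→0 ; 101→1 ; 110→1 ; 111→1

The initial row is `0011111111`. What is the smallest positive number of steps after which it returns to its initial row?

step 1: 0011111111

1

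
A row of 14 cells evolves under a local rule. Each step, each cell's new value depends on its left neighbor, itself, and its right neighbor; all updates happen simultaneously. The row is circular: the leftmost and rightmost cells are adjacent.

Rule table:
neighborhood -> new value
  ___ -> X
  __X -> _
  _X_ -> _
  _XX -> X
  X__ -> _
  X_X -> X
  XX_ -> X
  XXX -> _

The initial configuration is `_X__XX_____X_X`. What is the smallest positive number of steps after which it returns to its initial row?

step 1: X___XX_XXX__X_
step 2: __X_XXXX_X___X
step 3: ___XX__XX__X__
step 4: XX_XX__XX____X
step 5: _XXXX__XX_XX_X
step 6: XX__X__XXXXXX_
step 7: XX_____X____XX
step 8: _X_XXX___XX_X_
step 9: __XX_X_X_XXX__
step 10: X_XXX_X_XX_X_X
step 11: XXX_XX_XXXX_XX
step 12: __XXXXXX__XXX_
step 13: X_X____X__X_X_
step 14: _X__XX_____X_X

14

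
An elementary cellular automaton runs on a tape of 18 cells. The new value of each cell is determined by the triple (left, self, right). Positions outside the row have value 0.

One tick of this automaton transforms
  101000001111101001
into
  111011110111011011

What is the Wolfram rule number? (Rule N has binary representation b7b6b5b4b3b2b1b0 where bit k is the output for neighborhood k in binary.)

position 9: 111 → 1  (bit 7 = 1)
position 12: 110 → 0  (bit 6 = 0)
position 1: 101 → 1  (bit 5 = 1)
position 3: 100 → 0  (bit 4 = 0)
position 8: 011 → 0  (bit 3 = 0)
position 0: 010 → 1  (bit 2 = 1)
position 7: 001 → 1  (bit 1 = 1)
position 4: 000 → 1  (bit 0 = 1)
bits b7..b0 = 10100111 = 167

167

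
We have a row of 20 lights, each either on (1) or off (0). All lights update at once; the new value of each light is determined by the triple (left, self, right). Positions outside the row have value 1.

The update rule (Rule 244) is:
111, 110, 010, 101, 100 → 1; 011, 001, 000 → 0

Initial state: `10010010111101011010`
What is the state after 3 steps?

11110110110111111011

11011011011111101111
11101101101111110111
11110110110111111011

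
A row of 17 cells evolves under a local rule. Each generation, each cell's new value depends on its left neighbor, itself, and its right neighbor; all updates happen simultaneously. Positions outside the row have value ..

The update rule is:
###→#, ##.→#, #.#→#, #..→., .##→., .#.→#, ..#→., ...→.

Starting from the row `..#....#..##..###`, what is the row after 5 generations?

..#....#...#....#

..#....#...#...##
..#....#...#....#
..#....#...#....#  (fixed point — unchanged through generation 5)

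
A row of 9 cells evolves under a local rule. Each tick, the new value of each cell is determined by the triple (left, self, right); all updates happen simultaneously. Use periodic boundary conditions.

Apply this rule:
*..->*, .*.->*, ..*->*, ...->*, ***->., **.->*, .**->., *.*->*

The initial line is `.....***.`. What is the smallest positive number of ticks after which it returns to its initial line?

18

*****..**
....***..
****..***
...***...
***..****
..***....
**..*****
.***.....
*..******
***......
..*******
**......*
.*******.
*......**
*******..
......***
******..*
.....***.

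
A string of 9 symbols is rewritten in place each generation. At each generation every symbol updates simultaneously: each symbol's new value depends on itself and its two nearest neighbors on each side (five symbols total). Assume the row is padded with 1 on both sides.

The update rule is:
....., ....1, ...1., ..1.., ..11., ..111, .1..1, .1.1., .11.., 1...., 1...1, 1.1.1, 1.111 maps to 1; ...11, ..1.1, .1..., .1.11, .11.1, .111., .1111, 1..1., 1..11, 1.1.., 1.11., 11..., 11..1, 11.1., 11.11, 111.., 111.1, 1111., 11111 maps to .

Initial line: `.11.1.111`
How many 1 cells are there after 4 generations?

2

....1.1..
.111.1.1.
.1...111.
...1.1...
count of 1: 2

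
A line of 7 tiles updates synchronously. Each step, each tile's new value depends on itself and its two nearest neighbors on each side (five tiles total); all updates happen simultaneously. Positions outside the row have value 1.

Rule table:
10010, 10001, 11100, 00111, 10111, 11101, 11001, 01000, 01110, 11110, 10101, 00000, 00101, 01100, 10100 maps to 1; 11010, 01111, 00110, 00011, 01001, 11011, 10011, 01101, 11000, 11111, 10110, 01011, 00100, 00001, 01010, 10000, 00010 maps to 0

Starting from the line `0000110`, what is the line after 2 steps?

0011100

0000000
0011100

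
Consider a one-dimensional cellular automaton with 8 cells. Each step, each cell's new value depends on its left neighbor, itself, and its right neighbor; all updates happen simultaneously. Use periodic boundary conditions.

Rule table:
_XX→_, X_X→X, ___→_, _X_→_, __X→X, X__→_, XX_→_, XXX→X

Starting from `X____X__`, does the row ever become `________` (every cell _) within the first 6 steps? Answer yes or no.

____X__X
___X__X_
__X__X__
_X__X___
X__X____
__X____X
step 6 is __X____X, still not uniform _

no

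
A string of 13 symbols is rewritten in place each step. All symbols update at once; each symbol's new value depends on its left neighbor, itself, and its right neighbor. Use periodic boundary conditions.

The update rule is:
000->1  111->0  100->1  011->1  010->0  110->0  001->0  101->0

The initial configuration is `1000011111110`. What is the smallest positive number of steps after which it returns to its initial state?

26

0111010000000
0100001111111
0011101000000
1010000111111
0001110100000
1101000011111
0000111010000
1110100001111
0000011101000
1111010000111
0000001110100
1111101000011
0000000111010
1111110100001
0000000011101
1111111010000
1000000001110
0111111101000
0100000000111
0011111110100
1010000000011
0001111111010
1101000000001
0000111111101
1110100000000
1000011111110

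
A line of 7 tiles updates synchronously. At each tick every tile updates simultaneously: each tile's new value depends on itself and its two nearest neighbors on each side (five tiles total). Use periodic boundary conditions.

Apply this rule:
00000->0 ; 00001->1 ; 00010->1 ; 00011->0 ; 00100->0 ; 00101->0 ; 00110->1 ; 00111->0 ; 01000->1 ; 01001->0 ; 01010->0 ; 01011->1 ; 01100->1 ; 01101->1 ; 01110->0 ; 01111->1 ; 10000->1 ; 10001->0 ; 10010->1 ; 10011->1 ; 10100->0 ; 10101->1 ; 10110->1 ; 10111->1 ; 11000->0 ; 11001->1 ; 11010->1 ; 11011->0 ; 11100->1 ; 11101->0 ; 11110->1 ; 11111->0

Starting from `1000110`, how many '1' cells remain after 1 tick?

4

0100111
count of 1: 4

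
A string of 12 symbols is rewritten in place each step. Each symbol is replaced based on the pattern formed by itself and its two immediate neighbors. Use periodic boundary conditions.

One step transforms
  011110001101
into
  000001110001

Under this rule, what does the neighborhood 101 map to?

0

At position 0 the neighborhood is 101; the next row has 0 there.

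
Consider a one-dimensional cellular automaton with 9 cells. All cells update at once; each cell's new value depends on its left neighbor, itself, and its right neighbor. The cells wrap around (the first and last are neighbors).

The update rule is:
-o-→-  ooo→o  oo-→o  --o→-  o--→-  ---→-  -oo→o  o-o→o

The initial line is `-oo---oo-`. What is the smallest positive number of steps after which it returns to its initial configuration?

-oo---oo-

1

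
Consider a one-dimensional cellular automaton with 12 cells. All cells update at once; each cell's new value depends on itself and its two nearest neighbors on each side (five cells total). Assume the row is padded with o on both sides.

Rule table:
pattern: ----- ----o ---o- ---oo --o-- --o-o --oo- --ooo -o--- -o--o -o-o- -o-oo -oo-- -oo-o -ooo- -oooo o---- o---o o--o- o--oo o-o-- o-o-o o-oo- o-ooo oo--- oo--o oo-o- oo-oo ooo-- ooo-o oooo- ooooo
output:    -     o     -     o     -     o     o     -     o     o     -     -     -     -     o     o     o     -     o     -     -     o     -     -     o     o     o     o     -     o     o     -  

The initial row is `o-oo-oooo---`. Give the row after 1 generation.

oo--o-oo-o-o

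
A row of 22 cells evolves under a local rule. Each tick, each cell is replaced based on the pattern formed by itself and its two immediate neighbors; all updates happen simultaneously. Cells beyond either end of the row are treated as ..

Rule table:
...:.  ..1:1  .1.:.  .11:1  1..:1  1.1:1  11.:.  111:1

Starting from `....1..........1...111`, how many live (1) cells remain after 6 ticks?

13

...1.1........1.1.111.
..1.1.1......1.1.111.1
.1.1.1.1....1.1.111.1.
1.1.1.1.1..1.1.111.1.1
.1.1.1.1.11.1.111.1.1.
1.1.1.1.11.1.111.1.1.1
count of 1: 13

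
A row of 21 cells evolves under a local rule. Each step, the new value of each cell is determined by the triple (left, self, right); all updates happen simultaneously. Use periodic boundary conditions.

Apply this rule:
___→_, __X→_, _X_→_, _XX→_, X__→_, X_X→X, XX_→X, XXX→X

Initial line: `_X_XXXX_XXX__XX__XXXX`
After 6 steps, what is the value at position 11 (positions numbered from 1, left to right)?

_

X_X_XXXX_XX___X___XXX
XX_X_XXXX_X________XX
XXX_X_XXXX__________X
XXXX_X_XXX___________
_XXXX_X_XX___________
__XXXX_X_X___________
position 11 holds _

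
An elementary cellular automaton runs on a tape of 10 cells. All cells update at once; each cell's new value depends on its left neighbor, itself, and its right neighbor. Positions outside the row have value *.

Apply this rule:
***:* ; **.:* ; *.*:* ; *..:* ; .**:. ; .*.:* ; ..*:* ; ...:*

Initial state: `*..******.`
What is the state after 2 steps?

****.*****

***.******
****.*****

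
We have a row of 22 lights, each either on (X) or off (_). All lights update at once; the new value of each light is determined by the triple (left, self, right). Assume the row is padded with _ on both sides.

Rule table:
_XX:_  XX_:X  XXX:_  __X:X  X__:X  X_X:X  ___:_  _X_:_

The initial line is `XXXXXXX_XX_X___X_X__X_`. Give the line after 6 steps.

_X_X_X_X_X_XX_XX_X_X_X

______XX_XX_X_X_X_XX_X
_____X_XX_XX_X_X_X_XX_
____X_X_XX_XX_X_X_X_XX
___X_X_X_XX_XX_X_X_X_X
__X_X_X_X_XX_XX_X_X_X_
_X_X_X_X_X_XX_XX_X_X_X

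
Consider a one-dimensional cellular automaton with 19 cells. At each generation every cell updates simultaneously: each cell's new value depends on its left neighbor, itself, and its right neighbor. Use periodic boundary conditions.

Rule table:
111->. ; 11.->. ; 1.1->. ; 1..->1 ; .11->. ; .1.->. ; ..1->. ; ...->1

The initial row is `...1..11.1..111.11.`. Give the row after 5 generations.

..1.....1.......111

11..1.....1.......1
..1..1111..111111..
1..1.....1.......11
.1..1111..111111...
..1.....1.......111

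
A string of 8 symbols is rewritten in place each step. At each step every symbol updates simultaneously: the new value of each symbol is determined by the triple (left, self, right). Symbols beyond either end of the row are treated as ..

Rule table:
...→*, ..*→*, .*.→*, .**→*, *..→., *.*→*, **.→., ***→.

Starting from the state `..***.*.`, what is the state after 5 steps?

***..**.
*...**..
*.***..*
***...**
*...***.

*...***.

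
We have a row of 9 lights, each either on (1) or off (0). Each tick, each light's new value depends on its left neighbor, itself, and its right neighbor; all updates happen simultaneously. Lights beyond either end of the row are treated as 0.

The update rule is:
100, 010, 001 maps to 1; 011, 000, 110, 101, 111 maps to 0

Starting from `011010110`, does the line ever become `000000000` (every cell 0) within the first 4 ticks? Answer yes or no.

100010001
110111011
000000000
all cells are 0 at tick 3

yes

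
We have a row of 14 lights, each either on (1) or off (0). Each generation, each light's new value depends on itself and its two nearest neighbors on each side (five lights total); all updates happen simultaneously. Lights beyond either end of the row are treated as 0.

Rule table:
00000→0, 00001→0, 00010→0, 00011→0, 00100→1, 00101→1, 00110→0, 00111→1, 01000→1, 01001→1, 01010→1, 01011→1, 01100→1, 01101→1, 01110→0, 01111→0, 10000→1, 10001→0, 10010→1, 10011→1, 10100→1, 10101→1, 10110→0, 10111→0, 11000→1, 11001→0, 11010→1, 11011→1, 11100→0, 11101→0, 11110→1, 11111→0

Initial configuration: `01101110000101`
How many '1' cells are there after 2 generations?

5

00110001100111
00011000101100
count of 1: 5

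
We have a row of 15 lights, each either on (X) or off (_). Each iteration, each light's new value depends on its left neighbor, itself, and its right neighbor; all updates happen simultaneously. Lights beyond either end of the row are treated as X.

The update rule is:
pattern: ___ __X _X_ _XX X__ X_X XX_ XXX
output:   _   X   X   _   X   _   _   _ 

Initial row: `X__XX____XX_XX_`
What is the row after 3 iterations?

_XX__X__X______
___XXXXXXX____X
X_X_______X__X_

X_X_______X__X_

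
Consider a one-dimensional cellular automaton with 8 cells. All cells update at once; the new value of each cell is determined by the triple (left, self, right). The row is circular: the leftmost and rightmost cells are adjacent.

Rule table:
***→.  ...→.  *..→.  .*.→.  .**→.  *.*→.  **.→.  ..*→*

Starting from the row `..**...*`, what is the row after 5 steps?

..*..*..

.*....*.
*....*..
....*..*
...*..*.
..*..*..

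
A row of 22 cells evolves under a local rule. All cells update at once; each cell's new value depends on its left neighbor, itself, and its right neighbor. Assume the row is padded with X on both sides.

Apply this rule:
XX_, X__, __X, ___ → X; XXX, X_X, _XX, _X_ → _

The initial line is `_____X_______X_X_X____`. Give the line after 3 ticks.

XXXX_XXXXXXX_____XXXXX

tick 1: XXXXX_XXXXXXX_____XXXX
tick 2: ____X_______XXXXXX____
tick 3: XXXX_XXXXXXX_____XXXXX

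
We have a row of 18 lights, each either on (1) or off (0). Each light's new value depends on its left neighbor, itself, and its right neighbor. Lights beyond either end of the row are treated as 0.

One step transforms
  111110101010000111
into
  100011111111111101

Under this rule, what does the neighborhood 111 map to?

At position 1 the neighborhood is 111; the next row has 0 there.

0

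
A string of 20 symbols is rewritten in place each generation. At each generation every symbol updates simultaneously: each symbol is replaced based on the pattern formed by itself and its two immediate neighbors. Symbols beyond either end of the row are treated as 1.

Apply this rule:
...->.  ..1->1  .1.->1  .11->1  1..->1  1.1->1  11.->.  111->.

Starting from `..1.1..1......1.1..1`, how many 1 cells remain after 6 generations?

12

111111111....1111111
.........1..11......
1.......11111.1....1
.1.....11....111..11
111...11.1..11..111.
...1.11.11111.111..1
count of 1: 12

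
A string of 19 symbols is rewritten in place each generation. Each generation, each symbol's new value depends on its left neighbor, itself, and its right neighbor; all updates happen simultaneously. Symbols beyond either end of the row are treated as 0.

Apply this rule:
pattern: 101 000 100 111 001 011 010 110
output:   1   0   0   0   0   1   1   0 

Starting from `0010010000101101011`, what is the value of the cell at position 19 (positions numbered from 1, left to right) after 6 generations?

0010010000111011110
0010010000100110000
0010010000100100000
0010010000100100000  (fixed point — unchanged through generation 6)
position 19 holds 0

0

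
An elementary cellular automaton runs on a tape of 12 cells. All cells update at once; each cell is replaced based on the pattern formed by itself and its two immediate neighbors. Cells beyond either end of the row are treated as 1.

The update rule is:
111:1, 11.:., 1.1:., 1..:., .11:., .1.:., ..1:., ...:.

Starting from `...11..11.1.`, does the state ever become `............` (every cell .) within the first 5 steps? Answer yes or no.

step 1: ............
all cells are . at step 1

yes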